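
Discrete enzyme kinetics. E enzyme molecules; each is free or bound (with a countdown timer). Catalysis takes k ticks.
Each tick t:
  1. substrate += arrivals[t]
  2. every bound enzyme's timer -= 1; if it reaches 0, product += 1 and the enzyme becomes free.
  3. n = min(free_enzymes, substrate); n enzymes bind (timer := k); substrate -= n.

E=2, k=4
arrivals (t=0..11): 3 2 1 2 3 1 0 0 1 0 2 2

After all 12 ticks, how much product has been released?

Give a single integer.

t=0: arr=3 -> substrate=1 bound=2 product=0
t=1: arr=2 -> substrate=3 bound=2 product=0
t=2: arr=1 -> substrate=4 bound=2 product=0
t=3: arr=2 -> substrate=6 bound=2 product=0
t=4: arr=3 -> substrate=7 bound=2 product=2
t=5: arr=1 -> substrate=8 bound=2 product=2
t=6: arr=0 -> substrate=8 bound=2 product=2
t=7: arr=0 -> substrate=8 bound=2 product=2
t=8: arr=1 -> substrate=7 bound=2 product=4
t=9: arr=0 -> substrate=7 bound=2 product=4
t=10: arr=2 -> substrate=9 bound=2 product=4
t=11: arr=2 -> substrate=11 bound=2 product=4

Answer: 4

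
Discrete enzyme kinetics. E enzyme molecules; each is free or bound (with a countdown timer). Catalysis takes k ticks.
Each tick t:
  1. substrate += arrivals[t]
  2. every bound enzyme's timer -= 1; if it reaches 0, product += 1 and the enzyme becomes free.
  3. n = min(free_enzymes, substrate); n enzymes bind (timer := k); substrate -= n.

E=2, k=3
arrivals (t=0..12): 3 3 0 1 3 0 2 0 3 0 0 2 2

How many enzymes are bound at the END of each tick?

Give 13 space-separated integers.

t=0: arr=3 -> substrate=1 bound=2 product=0
t=1: arr=3 -> substrate=4 bound=2 product=0
t=2: arr=0 -> substrate=4 bound=2 product=0
t=3: arr=1 -> substrate=3 bound=2 product=2
t=4: arr=3 -> substrate=6 bound=2 product=2
t=5: arr=0 -> substrate=6 bound=2 product=2
t=6: arr=2 -> substrate=6 bound=2 product=4
t=7: arr=0 -> substrate=6 bound=2 product=4
t=8: arr=3 -> substrate=9 bound=2 product=4
t=9: arr=0 -> substrate=7 bound=2 product=6
t=10: arr=0 -> substrate=7 bound=2 product=6
t=11: arr=2 -> substrate=9 bound=2 product=6
t=12: arr=2 -> substrate=9 bound=2 product=8

Answer: 2 2 2 2 2 2 2 2 2 2 2 2 2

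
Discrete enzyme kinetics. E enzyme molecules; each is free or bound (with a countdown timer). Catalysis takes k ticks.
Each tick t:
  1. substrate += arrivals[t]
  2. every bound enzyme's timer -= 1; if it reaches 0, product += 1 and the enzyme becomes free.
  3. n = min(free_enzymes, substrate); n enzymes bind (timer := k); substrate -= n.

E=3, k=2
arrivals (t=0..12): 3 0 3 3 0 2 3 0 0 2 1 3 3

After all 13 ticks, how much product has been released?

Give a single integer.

t=0: arr=3 -> substrate=0 bound=3 product=0
t=1: arr=0 -> substrate=0 bound=3 product=0
t=2: arr=3 -> substrate=0 bound=3 product=3
t=3: arr=3 -> substrate=3 bound=3 product=3
t=4: arr=0 -> substrate=0 bound=3 product=6
t=5: arr=2 -> substrate=2 bound=3 product=6
t=6: arr=3 -> substrate=2 bound=3 product=9
t=7: arr=0 -> substrate=2 bound=3 product=9
t=8: arr=0 -> substrate=0 bound=2 product=12
t=9: arr=2 -> substrate=1 bound=3 product=12
t=10: arr=1 -> substrate=0 bound=3 product=14
t=11: arr=3 -> substrate=2 bound=3 product=15
t=12: arr=3 -> substrate=3 bound=3 product=17

Answer: 17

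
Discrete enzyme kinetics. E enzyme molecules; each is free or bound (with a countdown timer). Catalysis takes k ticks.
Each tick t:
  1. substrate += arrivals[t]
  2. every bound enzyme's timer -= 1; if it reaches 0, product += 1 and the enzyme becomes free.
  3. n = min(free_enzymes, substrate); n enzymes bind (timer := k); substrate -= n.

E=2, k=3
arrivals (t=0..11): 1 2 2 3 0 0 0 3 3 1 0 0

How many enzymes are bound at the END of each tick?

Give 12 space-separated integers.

Answer: 1 2 2 2 2 2 2 2 2 2 2 2

Derivation:
t=0: arr=1 -> substrate=0 bound=1 product=0
t=1: arr=2 -> substrate=1 bound=2 product=0
t=2: arr=2 -> substrate=3 bound=2 product=0
t=3: arr=3 -> substrate=5 bound=2 product=1
t=4: arr=0 -> substrate=4 bound=2 product=2
t=5: arr=0 -> substrate=4 bound=2 product=2
t=6: arr=0 -> substrate=3 bound=2 product=3
t=7: arr=3 -> substrate=5 bound=2 product=4
t=8: arr=3 -> substrate=8 bound=2 product=4
t=9: arr=1 -> substrate=8 bound=2 product=5
t=10: arr=0 -> substrate=7 bound=2 product=6
t=11: arr=0 -> substrate=7 bound=2 product=6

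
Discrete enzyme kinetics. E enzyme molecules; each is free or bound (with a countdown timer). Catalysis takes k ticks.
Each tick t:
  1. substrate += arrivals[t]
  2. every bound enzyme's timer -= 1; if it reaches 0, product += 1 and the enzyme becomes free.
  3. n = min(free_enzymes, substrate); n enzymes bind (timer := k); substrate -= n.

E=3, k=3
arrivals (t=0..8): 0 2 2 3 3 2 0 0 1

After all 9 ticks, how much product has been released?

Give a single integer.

Answer: 6

Derivation:
t=0: arr=0 -> substrate=0 bound=0 product=0
t=1: arr=2 -> substrate=0 bound=2 product=0
t=2: arr=2 -> substrate=1 bound=3 product=0
t=3: arr=3 -> substrate=4 bound=3 product=0
t=4: arr=3 -> substrate=5 bound=3 product=2
t=5: arr=2 -> substrate=6 bound=3 product=3
t=6: arr=0 -> substrate=6 bound=3 product=3
t=7: arr=0 -> substrate=4 bound=3 product=5
t=8: arr=1 -> substrate=4 bound=3 product=6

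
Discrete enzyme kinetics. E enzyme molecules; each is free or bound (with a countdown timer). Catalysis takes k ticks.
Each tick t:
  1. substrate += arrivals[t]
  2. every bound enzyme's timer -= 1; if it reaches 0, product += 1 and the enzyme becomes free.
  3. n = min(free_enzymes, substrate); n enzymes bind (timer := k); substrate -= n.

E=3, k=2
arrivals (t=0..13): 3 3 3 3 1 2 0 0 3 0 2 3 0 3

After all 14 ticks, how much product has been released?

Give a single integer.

t=0: arr=3 -> substrate=0 bound=3 product=0
t=1: arr=3 -> substrate=3 bound=3 product=0
t=2: arr=3 -> substrate=3 bound=3 product=3
t=3: arr=3 -> substrate=6 bound=3 product=3
t=4: arr=1 -> substrate=4 bound=3 product=6
t=5: arr=2 -> substrate=6 bound=3 product=6
t=6: arr=0 -> substrate=3 bound=3 product=9
t=7: arr=0 -> substrate=3 bound=3 product=9
t=8: arr=3 -> substrate=3 bound=3 product=12
t=9: arr=0 -> substrate=3 bound=3 product=12
t=10: arr=2 -> substrate=2 bound=3 product=15
t=11: arr=3 -> substrate=5 bound=3 product=15
t=12: arr=0 -> substrate=2 bound=3 product=18
t=13: arr=3 -> substrate=5 bound=3 product=18

Answer: 18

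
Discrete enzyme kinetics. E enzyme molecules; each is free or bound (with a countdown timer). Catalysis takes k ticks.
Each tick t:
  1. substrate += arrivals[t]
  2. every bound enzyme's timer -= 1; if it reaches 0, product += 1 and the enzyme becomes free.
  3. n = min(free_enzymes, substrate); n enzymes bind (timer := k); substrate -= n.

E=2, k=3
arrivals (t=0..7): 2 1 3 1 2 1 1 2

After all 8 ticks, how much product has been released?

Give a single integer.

t=0: arr=2 -> substrate=0 bound=2 product=0
t=1: arr=1 -> substrate=1 bound=2 product=0
t=2: arr=3 -> substrate=4 bound=2 product=0
t=3: arr=1 -> substrate=3 bound=2 product=2
t=4: arr=2 -> substrate=5 bound=2 product=2
t=5: arr=1 -> substrate=6 bound=2 product=2
t=6: arr=1 -> substrate=5 bound=2 product=4
t=7: arr=2 -> substrate=7 bound=2 product=4

Answer: 4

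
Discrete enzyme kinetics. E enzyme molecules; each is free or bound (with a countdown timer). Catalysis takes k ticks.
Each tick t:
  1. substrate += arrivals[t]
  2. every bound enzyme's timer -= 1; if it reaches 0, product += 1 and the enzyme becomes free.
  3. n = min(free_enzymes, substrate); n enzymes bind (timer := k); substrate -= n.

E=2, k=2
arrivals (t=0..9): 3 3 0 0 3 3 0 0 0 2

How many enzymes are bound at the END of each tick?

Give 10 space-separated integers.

Answer: 2 2 2 2 2 2 2 2 2 2

Derivation:
t=0: arr=3 -> substrate=1 bound=2 product=0
t=1: arr=3 -> substrate=4 bound=2 product=0
t=2: arr=0 -> substrate=2 bound=2 product=2
t=3: arr=0 -> substrate=2 bound=2 product=2
t=4: arr=3 -> substrate=3 bound=2 product=4
t=5: arr=3 -> substrate=6 bound=2 product=4
t=6: arr=0 -> substrate=4 bound=2 product=6
t=7: arr=0 -> substrate=4 bound=2 product=6
t=8: arr=0 -> substrate=2 bound=2 product=8
t=9: arr=2 -> substrate=4 bound=2 product=8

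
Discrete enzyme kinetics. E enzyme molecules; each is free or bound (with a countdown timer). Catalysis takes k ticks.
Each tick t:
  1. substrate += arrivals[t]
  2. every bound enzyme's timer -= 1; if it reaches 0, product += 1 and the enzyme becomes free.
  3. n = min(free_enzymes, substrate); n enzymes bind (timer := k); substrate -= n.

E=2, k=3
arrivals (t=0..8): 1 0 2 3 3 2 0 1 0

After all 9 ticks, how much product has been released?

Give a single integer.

t=0: arr=1 -> substrate=0 bound=1 product=0
t=1: arr=0 -> substrate=0 bound=1 product=0
t=2: arr=2 -> substrate=1 bound=2 product=0
t=3: arr=3 -> substrate=3 bound=2 product=1
t=4: arr=3 -> substrate=6 bound=2 product=1
t=5: arr=2 -> substrate=7 bound=2 product=2
t=6: arr=0 -> substrate=6 bound=2 product=3
t=7: arr=1 -> substrate=7 bound=2 product=3
t=8: arr=0 -> substrate=6 bound=2 product=4

Answer: 4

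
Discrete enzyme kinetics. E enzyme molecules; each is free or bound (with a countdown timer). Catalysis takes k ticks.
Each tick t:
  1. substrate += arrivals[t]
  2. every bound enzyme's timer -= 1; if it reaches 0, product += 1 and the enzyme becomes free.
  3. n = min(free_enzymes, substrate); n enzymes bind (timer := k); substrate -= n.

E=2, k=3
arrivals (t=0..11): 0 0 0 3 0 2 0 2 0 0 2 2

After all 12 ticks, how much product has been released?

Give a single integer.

Answer: 4

Derivation:
t=0: arr=0 -> substrate=0 bound=0 product=0
t=1: arr=0 -> substrate=0 bound=0 product=0
t=2: arr=0 -> substrate=0 bound=0 product=0
t=3: arr=3 -> substrate=1 bound=2 product=0
t=4: arr=0 -> substrate=1 bound=2 product=0
t=5: arr=2 -> substrate=3 bound=2 product=0
t=6: arr=0 -> substrate=1 bound=2 product=2
t=7: arr=2 -> substrate=3 bound=2 product=2
t=8: arr=0 -> substrate=3 bound=2 product=2
t=9: arr=0 -> substrate=1 bound=2 product=4
t=10: arr=2 -> substrate=3 bound=2 product=4
t=11: arr=2 -> substrate=5 bound=2 product=4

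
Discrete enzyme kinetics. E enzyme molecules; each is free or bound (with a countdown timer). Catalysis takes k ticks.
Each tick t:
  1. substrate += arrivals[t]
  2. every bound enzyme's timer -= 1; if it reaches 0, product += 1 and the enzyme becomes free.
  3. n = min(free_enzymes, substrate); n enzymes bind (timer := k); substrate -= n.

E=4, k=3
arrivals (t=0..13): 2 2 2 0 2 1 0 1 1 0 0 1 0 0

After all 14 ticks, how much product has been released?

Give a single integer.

Answer: 11

Derivation:
t=0: arr=2 -> substrate=0 bound=2 product=0
t=1: arr=2 -> substrate=0 bound=4 product=0
t=2: arr=2 -> substrate=2 bound=4 product=0
t=3: arr=0 -> substrate=0 bound=4 product=2
t=4: arr=2 -> substrate=0 bound=4 product=4
t=5: arr=1 -> substrate=1 bound=4 product=4
t=6: arr=0 -> substrate=0 bound=3 product=6
t=7: arr=1 -> substrate=0 bound=2 product=8
t=8: arr=1 -> substrate=0 bound=3 product=8
t=9: arr=0 -> substrate=0 bound=2 product=9
t=10: arr=0 -> substrate=0 bound=1 product=10
t=11: arr=1 -> substrate=0 bound=1 product=11
t=12: arr=0 -> substrate=0 bound=1 product=11
t=13: arr=0 -> substrate=0 bound=1 product=11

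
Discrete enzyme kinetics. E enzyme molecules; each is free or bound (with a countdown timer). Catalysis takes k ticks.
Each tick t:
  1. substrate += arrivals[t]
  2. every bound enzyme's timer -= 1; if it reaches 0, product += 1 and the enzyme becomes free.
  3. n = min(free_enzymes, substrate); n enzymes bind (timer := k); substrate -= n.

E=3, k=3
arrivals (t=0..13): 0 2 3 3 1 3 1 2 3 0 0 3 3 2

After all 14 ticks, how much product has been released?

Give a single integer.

t=0: arr=0 -> substrate=0 bound=0 product=0
t=1: arr=2 -> substrate=0 bound=2 product=0
t=2: arr=3 -> substrate=2 bound=3 product=0
t=3: arr=3 -> substrate=5 bound=3 product=0
t=4: arr=1 -> substrate=4 bound=3 product=2
t=5: arr=3 -> substrate=6 bound=3 product=3
t=6: arr=1 -> substrate=7 bound=3 product=3
t=7: arr=2 -> substrate=7 bound=3 product=5
t=8: arr=3 -> substrate=9 bound=3 product=6
t=9: arr=0 -> substrate=9 bound=3 product=6
t=10: arr=0 -> substrate=7 bound=3 product=8
t=11: arr=3 -> substrate=9 bound=3 product=9
t=12: arr=3 -> substrate=12 bound=3 product=9
t=13: arr=2 -> substrate=12 bound=3 product=11

Answer: 11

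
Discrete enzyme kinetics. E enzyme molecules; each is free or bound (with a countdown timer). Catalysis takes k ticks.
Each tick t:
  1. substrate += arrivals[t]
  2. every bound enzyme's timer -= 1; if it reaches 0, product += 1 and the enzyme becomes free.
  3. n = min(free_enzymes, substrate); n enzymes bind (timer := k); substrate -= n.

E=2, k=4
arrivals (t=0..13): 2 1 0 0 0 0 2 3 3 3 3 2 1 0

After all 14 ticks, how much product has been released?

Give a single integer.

t=0: arr=2 -> substrate=0 bound=2 product=0
t=1: arr=1 -> substrate=1 bound=2 product=0
t=2: arr=0 -> substrate=1 bound=2 product=0
t=3: arr=0 -> substrate=1 bound=2 product=0
t=4: arr=0 -> substrate=0 bound=1 product=2
t=5: arr=0 -> substrate=0 bound=1 product=2
t=6: arr=2 -> substrate=1 bound=2 product=2
t=7: arr=3 -> substrate=4 bound=2 product=2
t=8: arr=3 -> substrate=6 bound=2 product=3
t=9: arr=3 -> substrate=9 bound=2 product=3
t=10: arr=3 -> substrate=11 bound=2 product=4
t=11: arr=2 -> substrate=13 bound=2 product=4
t=12: arr=1 -> substrate=13 bound=2 product=5
t=13: arr=0 -> substrate=13 bound=2 product=5

Answer: 5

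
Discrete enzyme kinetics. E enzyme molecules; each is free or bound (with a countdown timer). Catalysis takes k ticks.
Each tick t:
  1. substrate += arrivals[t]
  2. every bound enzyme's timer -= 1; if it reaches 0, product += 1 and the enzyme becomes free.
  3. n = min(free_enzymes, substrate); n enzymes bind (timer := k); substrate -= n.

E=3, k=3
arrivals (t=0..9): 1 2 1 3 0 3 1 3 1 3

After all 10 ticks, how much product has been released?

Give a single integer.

t=0: arr=1 -> substrate=0 bound=1 product=0
t=1: arr=2 -> substrate=0 bound=3 product=0
t=2: arr=1 -> substrate=1 bound=3 product=0
t=3: arr=3 -> substrate=3 bound=3 product=1
t=4: arr=0 -> substrate=1 bound=3 product=3
t=5: arr=3 -> substrate=4 bound=3 product=3
t=6: arr=1 -> substrate=4 bound=3 product=4
t=7: arr=3 -> substrate=5 bound=3 product=6
t=8: arr=1 -> substrate=6 bound=3 product=6
t=9: arr=3 -> substrate=8 bound=3 product=7

Answer: 7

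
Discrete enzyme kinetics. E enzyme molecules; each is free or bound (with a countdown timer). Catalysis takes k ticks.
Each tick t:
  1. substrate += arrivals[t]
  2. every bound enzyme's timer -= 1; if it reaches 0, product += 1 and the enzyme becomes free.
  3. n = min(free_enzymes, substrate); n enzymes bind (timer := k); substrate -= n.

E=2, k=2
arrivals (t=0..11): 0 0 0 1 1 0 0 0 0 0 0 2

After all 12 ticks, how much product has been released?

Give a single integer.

t=0: arr=0 -> substrate=0 bound=0 product=0
t=1: arr=0 -> substrate=0 bound=0 product=0
t=2: arr=0 -> substrate=0 bound=0 product=0
t=3: arr=1 -> substrate=0 bound=1 product=0
t=4: arr=1 -> substrate=0 bound=2 product=0
t=5: arr=0 -> substrate=0 bound=1 product=1
t=6: arr=0 -> substrate=0 bound=0 product=2
t=7: arr=0 -> substrate=0 bound=0 product=2
t=8: arr=0 -> substrate=0 bound=0 product=2
t=9: arr=0 -> substrate=0 bound=0 product=2
t=10: arr=0 -> substrate=0 bound=0 product=2
t=11: arr=2 -> substrate=0 bound=2 product=2

Answer: 2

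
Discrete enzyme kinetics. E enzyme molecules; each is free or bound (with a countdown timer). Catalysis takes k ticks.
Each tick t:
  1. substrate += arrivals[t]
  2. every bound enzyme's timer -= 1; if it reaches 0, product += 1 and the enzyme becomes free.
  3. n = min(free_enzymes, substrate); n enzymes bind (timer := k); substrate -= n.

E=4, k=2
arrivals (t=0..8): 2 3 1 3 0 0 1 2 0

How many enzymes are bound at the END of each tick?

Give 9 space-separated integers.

t=0: arr=2 -> substrate=0 bound=2 product=0
t=1: arr=3 -> substrate=1 bound=4 product=0
t=2: arr=1 -> substrate=0 bound=4 product=2
t=3: arr=3 -> substrate=1 bound=4 product=4
t=4: arr=0 -> substrate=0 bound=3 product=6
t=5: arr=0 -> substrate=0 bound=1 product=8
t=6: arr=1 -> substrate=0 bound=1 product=9
t=7: arr=2 -> substrate=0 bound=3 product=9
t=8: arr=0 -> substrate=0 bound=2 product=10

Answer: 2 4 4 4 3 1 1 3 2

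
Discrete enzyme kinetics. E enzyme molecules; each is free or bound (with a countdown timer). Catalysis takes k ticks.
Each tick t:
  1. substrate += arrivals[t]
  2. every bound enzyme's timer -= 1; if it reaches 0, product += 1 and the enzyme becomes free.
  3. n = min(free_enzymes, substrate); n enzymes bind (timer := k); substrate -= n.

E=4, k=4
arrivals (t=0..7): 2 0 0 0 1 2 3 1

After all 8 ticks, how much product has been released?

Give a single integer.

Answer: 2

Derivation:
t=0: arr=2 -> substrate=0 bound=2 product=0
t=1: arr=0 -> substrate=0 bound=2 product=0
t=2: arr=0 -> substrate=0 bound=2 product=0
t=3: arr=0 -> substrate=0 bound=2 product=0
t=4: arr=1 -> substrate=0 bound=1 product=2
t=5: arr=2 -> substrate=0 bound=3 product=2
t=6: arr=3 -> substrate=2 bound=4 product=2
t=7: arr=1 -> substrate=3 bound=4 product=2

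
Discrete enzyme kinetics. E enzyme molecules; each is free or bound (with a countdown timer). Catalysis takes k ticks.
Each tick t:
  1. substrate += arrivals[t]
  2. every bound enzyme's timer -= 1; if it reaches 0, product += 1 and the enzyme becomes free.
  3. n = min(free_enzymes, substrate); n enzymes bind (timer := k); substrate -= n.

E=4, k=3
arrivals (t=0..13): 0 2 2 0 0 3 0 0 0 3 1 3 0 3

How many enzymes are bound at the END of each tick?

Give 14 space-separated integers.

t=0: arr=0 -> substrate=0 bound=0 product=0
t=1: arr=2 -> substrate=0 bound=2 product=0
t=2: arr=2 -> substrate=0 bound=4 product=0
t=3: arr=0 -> substrate=0 bound=4 product=0
t=4: arr=0 -> substrate=0 bound=2 product=2
t=5: arr=3 -> substrate=0 bound=3 product=4
t=6: arr=0 -> substrate=0 bound=3 product=4
t=7: arr=0 -> substrate=0 bound=3 product=4
t=8: arr=0 -> substrate=0 bound=0 product=7
t=9: arr=3 -> substrate=0 bound=3 product=7
t=10: arr=1 -> substrate=0 bound=4 product=7
t=11: arr=3 -> substrate=3 bound=4 product=7
t=12: arr=0 -> substrate=0 bound=4 product=10
t=13: arr=3 -> substrate=2 bound=4 product=11

Answer: 0 2 4 4 2 3 3 3 0 3 4 4 4 4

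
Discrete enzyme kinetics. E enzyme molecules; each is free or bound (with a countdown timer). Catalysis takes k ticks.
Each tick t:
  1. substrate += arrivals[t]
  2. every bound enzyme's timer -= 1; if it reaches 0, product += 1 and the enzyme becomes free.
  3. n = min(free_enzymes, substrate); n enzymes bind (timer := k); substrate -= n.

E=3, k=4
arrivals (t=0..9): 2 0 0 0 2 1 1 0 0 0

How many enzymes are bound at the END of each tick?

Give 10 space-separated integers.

Answer: 2 2 2 2 2 3 3 3 2 1

Derivation:
t=0: arr=2 -> substrate=0 bound=2 product=0
t=1: arr=0 -> substrate=0 bound=2 product=0
t=2: arr=0 -> substrate=0 bound=2 product=0
t=3: arr=0 -> substrate=0 bound=2 product=0
t=4: arr=2 -> substrate=0 bound=2 product=2
t=5: arr=1 -> substrate=0 bound=3 product=2
t=6: arr=1 -> substrate=1 bound=3 product=2
t=7: arr=0 -> substrate=1 bound=3 product=2
t=8: arr=0 -> substrate=0 bound=2 product=4
t=9: arr=0 -> substrate=0 bound=1 product=5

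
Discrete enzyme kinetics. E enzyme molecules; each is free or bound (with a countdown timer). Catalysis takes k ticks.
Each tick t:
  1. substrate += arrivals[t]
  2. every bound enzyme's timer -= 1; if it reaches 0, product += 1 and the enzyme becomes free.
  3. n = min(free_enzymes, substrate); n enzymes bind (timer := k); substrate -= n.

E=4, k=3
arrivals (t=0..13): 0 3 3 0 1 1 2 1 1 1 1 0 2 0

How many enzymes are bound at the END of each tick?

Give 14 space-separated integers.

Answer: 0 3 4 4 4 4 4 4 4 4 3 2 4 2

Derivation:
t=0: arr=0 -> substrate=0 bound=0 product=0
t=1: arr=3 -> substrate=0 bound=3 product=0
t=2: arr=3 -> substrate=2 bound=4 product=0
t=3: arr=0 -> substrate=2 bound=4 product=0
t=4: arr=1 -> substrate=0 bound=4 product=3
t=5: arr=1 -> substrate=0 bound=4 product=4
t=6: arr=2 -> substrate=2 bound=4 product=4
t=7: arr=1 -> substrate=0 bound=4 product=7
t=8: arr=1 -> substrate=0 bound=4 product=8
t=9: arr=1 -> substrate=1 bound=4 product=8
t=10: arr=1 -> substrate=0 bound=3 product=11
t=11: arr=0 -> substrate=0 bound=2 product=12
t=12: arr=2 -> substrate=0 bound=4 product=12
t=13: arr=0 -> substrate=0 bound=2 product=14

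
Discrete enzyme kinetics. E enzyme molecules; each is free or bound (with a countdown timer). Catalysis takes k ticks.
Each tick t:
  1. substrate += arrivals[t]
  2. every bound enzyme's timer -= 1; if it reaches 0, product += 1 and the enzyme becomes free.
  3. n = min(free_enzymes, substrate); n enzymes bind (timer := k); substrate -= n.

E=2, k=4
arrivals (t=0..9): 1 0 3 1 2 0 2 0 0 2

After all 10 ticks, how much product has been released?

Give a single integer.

t=0: arr=1 -> substrate=0 bound=1 product=0
t=1: arr=0 -> substrate=0 bound=1 product=0
t=2: arr=3 -> substrate=2 bound=2 product=0
t=3: arr=1 -> substrate=3 bound=2 product=0
t=4: arr=2 -> substrate=4 bound=2 product=1
t=5: arr=0 -> substrate=4 bound=2 product=1
t=6: arr=2 -> substrate=5 bound=2 product=2
t=7: arr=0 -> substrate=5 bound=2 product=2
t=8: arr=0 -> substrate=4 bound=2 product=3
t=9: arr=2 -> substrate=6 bound=2 product=3

Answer: 3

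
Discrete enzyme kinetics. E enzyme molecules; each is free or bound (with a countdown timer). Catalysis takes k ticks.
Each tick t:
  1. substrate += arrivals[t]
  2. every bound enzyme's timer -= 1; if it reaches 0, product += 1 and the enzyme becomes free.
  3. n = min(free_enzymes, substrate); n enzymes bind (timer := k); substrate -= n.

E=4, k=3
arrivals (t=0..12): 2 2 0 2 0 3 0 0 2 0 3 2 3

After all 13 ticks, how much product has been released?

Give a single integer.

Answer: 11

Derivation:
t=0: arr=2 -> substrate=0 bound=2 product=0
t=1: arr=2 -> substrate=0 bound=4 product=0
t=2: arr=0 -> substrate=0 bound=4 product=0
t=3: arr=2 -> substrate=0 bound=4 product=2
t=4: arr=0 -> substrate=0 bound=2 product=4
t=5: arr=3 -> substrate=1 bound=4 product=4
t=6: arr=0 -> substrate=0 bound=3 product=6
t=7: arr=0 -> substrate=0 bound=3 product=6
t=8: arr=2 -> substrate=0 bound=3 product=8
t=9: arr=0 -> substrate=0 bound=2 product=9
t=10: arr=3 -> substrate=1 bound=4 product=9
t=11: arr=2 -> substrate=1 bound=4 product=11
t=12: arr=3 -> substrate=4 bound=4 product=11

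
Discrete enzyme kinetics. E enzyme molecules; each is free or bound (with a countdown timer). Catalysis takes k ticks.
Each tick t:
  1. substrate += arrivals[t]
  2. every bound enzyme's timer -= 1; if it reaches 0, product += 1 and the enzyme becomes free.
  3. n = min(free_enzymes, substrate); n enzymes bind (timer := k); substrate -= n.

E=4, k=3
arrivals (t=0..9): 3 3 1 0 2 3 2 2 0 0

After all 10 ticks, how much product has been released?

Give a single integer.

Answer: 11

Derivation:
t=0: arr=3 -> substrate=0 bound=3 product=0
t=1: arr=3 -> substrate=2 bound=4 product=0
t=2: arr=1 -> substrate=3 bound=4 product=0
t=3: arr=0 -> substrate=0 bound=4 product=3
t=4: arr=2 -> substrate=1 bound=4 product=4
t=5: arr=3 -> substrate=4 bound=4 product=4
t=6: arr=2 -> substrate=3 bound=4 product=7
t=7: arr=2 -> substrate=4 bound=4 product=8
t=8: arr=0 -> substrate=4 bound=4 product=8
t=9: arr=0 -> substrate=1 bound=4 product=11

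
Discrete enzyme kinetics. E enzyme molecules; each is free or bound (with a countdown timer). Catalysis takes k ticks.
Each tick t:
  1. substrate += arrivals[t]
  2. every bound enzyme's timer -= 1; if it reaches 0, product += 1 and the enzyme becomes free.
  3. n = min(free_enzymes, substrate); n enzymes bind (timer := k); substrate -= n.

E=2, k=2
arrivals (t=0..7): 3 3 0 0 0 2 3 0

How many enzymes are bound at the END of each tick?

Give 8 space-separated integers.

Answer: 2 2 2 2 2 2 2 2

Derivation:
t=0: arr=3 -> substrate=1 bound=2 product=0
t=1: arr=3 -> substrate=4 bound=2 product=0
t=2: arr=0 -> substrate=2 bound=2 product=2
t=3: arr=0 -> substrate=2 bound=2 product=2
t=4: arr=0 -> substrate=0 bound=2 product=4
t=5: arr=2 -> substrate=2 bound=2 product=4
t=6: arr=3 -> substrate=3 bound=2 product=6
t=7: arr=0 -> substrate=3 bound=2 product=6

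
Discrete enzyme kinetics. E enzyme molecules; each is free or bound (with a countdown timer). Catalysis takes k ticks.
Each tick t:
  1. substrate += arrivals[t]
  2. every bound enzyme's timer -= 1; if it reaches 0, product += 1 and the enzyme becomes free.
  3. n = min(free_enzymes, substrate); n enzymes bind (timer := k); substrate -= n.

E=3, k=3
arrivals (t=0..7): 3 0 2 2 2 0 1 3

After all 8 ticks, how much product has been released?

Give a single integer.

Answer: 6

Derivation:
t=0: arr=3 -> substrate=0 bound=3 product=0
t=1: arr=0 -> substrate=0 bound=3 product=0
t=2: arr=2 -> substrate=2 bound=3 product=0
t=3: arr=2 -> substrate=1 bound=3 product=3
t=4: arr=2 -> substrate=3 bound=3 product=3
t=5: arr=0 -> substrate=3 bound=3 product=3
t=6: arr=1 -> substrate=1 bound=3 product=6
t=7: arr=3 -> substrate=4 bound=3 product=6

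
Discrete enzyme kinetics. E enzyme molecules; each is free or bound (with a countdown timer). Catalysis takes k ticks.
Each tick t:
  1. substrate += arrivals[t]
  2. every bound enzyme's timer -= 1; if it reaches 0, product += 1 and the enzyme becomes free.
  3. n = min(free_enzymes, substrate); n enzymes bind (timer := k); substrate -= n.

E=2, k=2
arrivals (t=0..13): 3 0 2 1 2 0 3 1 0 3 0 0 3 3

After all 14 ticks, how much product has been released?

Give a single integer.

Answer: 12

Derivation:
t=0: arr=3 -> substrate=1 bound=2 product=0
t=1: arr=0 -> substrate=1 bound=2 product=0
t=2: arr=2 -> substrate=1 bound=2 product=2
t=3: arr=1 -> substrate=2 bound=2 product=2
t=4: arr=2 -> substrate=2 bound=2 product=4
t=5: arr=0 -> substrate=2 bound=2 product=4
t=6: arr=3 -> substrate=3 bound=2 product=6
t=7: arr=1 -> substrate=4 bound=2 product=6
t=8: arr=0 -> substrate=2 bound=2 product=8
t=9: arr=3 -> substrate=5 bound=2 product=8
t=10: arr=0 -> substrate=3 bound=2 product=10
t=11: arr=0 -> substrate=3 bound=2 product=10
t=12: arr=3 -> substrate=4 bound=2 product=12
t=13: arr=3 -> substrate=7 bound=2 product=12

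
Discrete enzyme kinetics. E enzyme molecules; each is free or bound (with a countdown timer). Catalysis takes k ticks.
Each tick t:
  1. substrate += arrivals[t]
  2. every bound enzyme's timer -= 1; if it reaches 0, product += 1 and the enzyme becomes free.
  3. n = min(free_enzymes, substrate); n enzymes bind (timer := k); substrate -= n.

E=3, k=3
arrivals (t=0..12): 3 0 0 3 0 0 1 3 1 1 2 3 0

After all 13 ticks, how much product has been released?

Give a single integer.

Answer: 10

Derivation:
t=0: arr=3 -> substrate=0 bound=3 product=0
t=1: arr=0 -> substrate=0 bound=3 product=0
t=2: arr=0 -> substrate=0 bound=3 product=0
t=3: arr=3 -> substrate=0 bound=3 product=3
t=4: arr=0 -> substrate=0 bound=3 product=3
t=5: arr=0 -> substrate=0 bound=3 product=3
t=6: arr=1 -> substrate=0 bound=1 product=6
t=7: arr=3 -> substrate=1 bound=3 product=6
t=8: arr=1 -> substrate=2 bound=3 product=6
t=9: arr=1 -> substrate=2 bound=3 product=7
t=10: arr=2 -> substrate=2 bound=3 product=9
t=11: arr=3 -> substrate=5 bound=3 product=9
t=12: arr=0 -> substrate=4 bound=3 product=10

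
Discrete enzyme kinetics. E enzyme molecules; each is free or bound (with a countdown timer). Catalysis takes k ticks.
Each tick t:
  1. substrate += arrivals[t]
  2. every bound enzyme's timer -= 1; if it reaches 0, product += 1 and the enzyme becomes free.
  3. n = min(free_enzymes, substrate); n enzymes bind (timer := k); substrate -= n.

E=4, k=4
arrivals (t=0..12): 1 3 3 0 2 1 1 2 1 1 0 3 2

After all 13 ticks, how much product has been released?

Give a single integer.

t=0: arr=1 -> substrate=0 bound=1 product=0
t=1: arr=3 -> substrate=0 bound=4 product=0
t=2: arr=3 -> substrate=3 bound=4 product=0
t=3: arr=0 -> substrate=3 bound=4 product=0
t=4: arr=2 -> substrate=4 bound=4 product=1
t=5: arr=1 -> substrate=2 bound=4 product=4
t=6: arr=1 -> substrate=3 bound=4 product=4
t=7: arr=2 -> substrate=5 bound=4 product=4
t=8: arr=1 -> substrate=5 bound=4 product=5
t=9: arr=1 -> substrate=3 bound=4 product=8
t=10: arr=0 -> substrate=3 bound=4 product=8
t=11: arr=3 -> substrate=6 bound=4 product=8
t=12: arr=2 -> substrate=7 bound=4 product=9

Answer: 9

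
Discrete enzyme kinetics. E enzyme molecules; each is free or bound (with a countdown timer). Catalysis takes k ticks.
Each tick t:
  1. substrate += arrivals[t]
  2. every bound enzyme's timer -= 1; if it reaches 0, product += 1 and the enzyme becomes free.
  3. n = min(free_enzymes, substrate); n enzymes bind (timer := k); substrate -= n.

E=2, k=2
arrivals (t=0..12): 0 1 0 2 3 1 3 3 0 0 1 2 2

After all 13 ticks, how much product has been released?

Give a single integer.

Answer: 9

Derivation:
t=0: arr=0 -> substrate=0 bound=0 product=0
t=1: arr=1 -> substrate=0 bound=1 product=0
t=2: arr=0 -> substrate=0 bound=1 product=0
t=3: arr=2 -> substrate=0 bound=2 product=1
t=4: arr=3 -> substrate=3 bound=2 product=1
t=5: arr=1 -> substrate=2 bound=2 product=3
t=6: arr=3 -> substrate=5 bound=2 product=3
t=7: arr=3 -> substrate=6 bound=2 product=5
t=8: arr=0 -> substrate=6 bound=2 product=5
t=9: arr=0 -> substrate=4 bound=2 product=7
t=10: arr=1 -> substrate=5 bound=2 product=7
t=11: arr=2 -> substrate=5 bound=2 product=9
t=12: arr=2 -> substrate=7 bound=2 product=9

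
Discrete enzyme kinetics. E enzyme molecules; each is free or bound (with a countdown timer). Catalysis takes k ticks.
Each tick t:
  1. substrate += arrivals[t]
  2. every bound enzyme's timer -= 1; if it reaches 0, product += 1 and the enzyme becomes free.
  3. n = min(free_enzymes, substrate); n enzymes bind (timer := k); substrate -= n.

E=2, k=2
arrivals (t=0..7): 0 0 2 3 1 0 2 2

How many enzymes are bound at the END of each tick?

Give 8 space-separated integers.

t=0: arr=0 -> substrate=0 bound=0 product=0
t=1: arr=0 -> substrate=0 bound=0 product=0
t=2: arr=2 -> substrate=0 bound=2 product=0
t=3: arr=3 -> substrate=3 bound=2 product=0
t=4: arr=1 -> substrate=2 bound=2 product=2
t=5: arr=0 -> substrate=2 bound=2 product=2
t=6: arr=2 -> substrate=2 bound=2 product=4
t=7: arr=2 -> substrate=4 bound=2 product=4

Answer: 0 0 2 2 2 2 2 2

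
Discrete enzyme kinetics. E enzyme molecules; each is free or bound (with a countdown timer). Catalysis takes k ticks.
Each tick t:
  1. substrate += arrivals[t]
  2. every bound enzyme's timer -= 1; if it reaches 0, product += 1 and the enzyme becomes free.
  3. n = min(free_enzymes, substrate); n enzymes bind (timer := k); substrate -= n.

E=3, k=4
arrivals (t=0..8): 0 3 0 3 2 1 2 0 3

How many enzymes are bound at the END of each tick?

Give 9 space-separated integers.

Answer: 0 3 3 3 3 3 3 3 3

Derivation:
t=0: arr=0 -> substrate=0 bound=0 product=0
t=1: arr=3 -> substrate=0 bound=3 product=0
t=2: arr=0 -> substrate=0 bound=3 product=0
t=3: arr=3 -> substrate=3 bound=3 product=0
t=4: arr=2 -> substrate=5 bound=3 product=0
t=5: arr=1 -> substrate=3 bound=3 product=3
t=6: arr=2 -> substrate=5 bound=3 product=3
t=7: arr=0 -> substrate=5 bound=3 product=3
t=8: arr=3 -> substrate=8 bound=3 product=3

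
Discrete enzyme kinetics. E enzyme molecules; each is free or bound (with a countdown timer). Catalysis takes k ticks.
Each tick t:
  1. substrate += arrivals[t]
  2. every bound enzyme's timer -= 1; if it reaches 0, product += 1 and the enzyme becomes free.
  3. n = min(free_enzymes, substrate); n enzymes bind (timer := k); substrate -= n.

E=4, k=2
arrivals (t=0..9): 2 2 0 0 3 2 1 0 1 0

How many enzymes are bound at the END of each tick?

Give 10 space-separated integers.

t=0: arr=2 -> substrate=0 bound=2 product=0
t=1: arr=2 -> substrate=0 bound=4 product=0
t=2: arr=0 -> substrate=0 bound=2 product=2
t=3: arr=0 -> substrate=0 bound=0 product=4
t=4: arr=3 -> substrate=0 bound=3 product=4
t=5: arr=2 -> substrate=1 bound=4 product=4
t=6: arr=1 -> substrate=0 bound=3 product=7
t=7: arr=0 -> substrate=0 bound=2 product=8
t=8: arr=1 -> substrate=0 bound=1 product=10
t=9: arr=0 -> substrate=0 bound=1 product=10

Answer: 2 4 2 0 3 4 3 2 1 1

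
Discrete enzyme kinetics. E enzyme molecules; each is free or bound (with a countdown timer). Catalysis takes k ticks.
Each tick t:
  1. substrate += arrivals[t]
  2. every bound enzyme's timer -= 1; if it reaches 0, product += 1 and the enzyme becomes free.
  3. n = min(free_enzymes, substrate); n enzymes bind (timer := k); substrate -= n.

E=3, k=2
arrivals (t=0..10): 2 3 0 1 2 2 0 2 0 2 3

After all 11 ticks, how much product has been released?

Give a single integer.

t=0: arr=2 -> substrate=0 bound=2 product=0
t=1: arr=3 -> substrate=2 bound=3 product=0
t=2: arr=0 -> substrate=0 bound=3 product=2
t=3: arr=1 -> substrate=0 bound=3 product=3
t=4: arr=2 -> substrate=0 bound=3 product=5
t=5: arr=2 -> substrate=1 bound=3 product=6
t=6: arr=0 -> substrate=0 bound=2 product=8
t=7: arr=2 -> substrate=0 bound=3 product=9
t=8: arr=0 -> substrate=0 bound=2 product=10
t=9: arr=2 -> substrate=0 bound=2 product=12
t=10: arr=3 -> substrate=2 bound=3 product=12

Answer: 12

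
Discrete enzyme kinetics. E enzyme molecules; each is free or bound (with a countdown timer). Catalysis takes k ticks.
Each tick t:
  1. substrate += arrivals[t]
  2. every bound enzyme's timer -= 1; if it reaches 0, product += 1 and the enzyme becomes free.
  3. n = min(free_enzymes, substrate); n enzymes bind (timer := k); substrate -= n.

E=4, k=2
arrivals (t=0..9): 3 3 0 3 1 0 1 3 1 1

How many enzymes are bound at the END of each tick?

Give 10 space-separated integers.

t=0: arr=3 -> substrate=0 bound=3 product=0
t=1: arr=3 -> substrate=2 bound=4 product=0
t=2: arr=0 -> substrate=0 bound=3 product=3
t=3: arr=3 -> substrate=1 bound=4 product=4
t=4: arr=1 -> substrate=0 bound=4 product=6
t=5: arr=0 -> substrate=0 bound=2 product=8
t=6: arr=1 -> substrate=0 bound=1 product=10
t=7: arr=3 -> substrate=0 bound=4 product=10
t=8: arr=1 -> substrate=0 bound=4 product=11
t=9: arr=1 -> substrate=0 bound=2 product=14

Answer: 3 4 3 4 4 2 1 4 4 2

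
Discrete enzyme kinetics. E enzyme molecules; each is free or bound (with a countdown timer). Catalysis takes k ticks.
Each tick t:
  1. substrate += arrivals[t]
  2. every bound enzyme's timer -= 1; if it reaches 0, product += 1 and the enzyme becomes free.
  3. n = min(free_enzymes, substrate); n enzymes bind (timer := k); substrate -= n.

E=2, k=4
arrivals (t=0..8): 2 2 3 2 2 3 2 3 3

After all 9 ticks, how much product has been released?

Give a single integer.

Answer: 4

Derivation:
t=0: arr=2 -> substrate=0 bound=2 product=0
t=1: arr=2 -> substrate=2 bound=2 product=0
t=2: arr=3 -> substrate=5 bound=2 product=0
t=3: arr=2 -> substrate=7 bound=2 product=0
t=4: arr=2 -> substrate=7 bound=2 product=2
t=5: arr=3 -> substrate=10 bound=2 product=2
t=6: arr=2 -> substrate=12 bound=2 product=2
t=7: arr=3 -> substrate=15 bound=2 product=2
t=8: arr=3 -> substrate=16 bound=2 product=4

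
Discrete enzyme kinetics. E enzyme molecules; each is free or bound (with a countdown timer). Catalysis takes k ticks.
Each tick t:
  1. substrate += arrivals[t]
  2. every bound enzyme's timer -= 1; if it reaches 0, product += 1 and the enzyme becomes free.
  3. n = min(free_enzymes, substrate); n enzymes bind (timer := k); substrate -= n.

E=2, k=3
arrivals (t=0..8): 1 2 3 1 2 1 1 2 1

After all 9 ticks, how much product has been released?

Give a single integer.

t=0: arr=1 -> substrate=0 bound=1 product=0
t=1: arr=2 -> substrate=1 bound=2 product=0
t=2: arr=3 -> substrate=4 bound=2 product=0
t=3: arr=1 -> substrate=4 bound=2 product=1
t=4: arr=2 -> substrate=5 bound=2 product=2
t=5: arr=1 -> substrate=6 bound=2 product=2
t=6: arr=1 -> substrate=6 bound=2 product=3
t=7: arr=2 -> substrate=7 bound=2 product=4
t=8: arr=1 -> substrate=8 bound=2 product=4

Answer: 4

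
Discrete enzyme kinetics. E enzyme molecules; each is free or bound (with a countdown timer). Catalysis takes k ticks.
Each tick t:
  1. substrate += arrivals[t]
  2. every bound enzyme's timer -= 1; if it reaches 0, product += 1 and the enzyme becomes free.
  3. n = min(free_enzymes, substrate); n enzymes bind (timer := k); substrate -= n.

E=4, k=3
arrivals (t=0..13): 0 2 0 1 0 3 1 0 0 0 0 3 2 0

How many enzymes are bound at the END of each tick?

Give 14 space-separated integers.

Answer: 0 2 2 3 1 4 4 4 1 0 0 3 4 4

Derivation:
t=0: arr=0 -> substrate=0 bound=0 product=0
t=1: arr=2 -> substrate=0 bound=2 product=0
t=2: arr=0 -> substrate=0 bound=2 product=0
t=3: arr=1 -> substrate=0 bound=3 product=0
t=4: arr=0 -> substrate=0 bound=1 product=2
t=5: arr=3 -> substrate=0 bound=4 product=2
t=6: arr=1 -> substrate=0 bound=4 product=3
t=7: arr=0 -> substrate=0 bound=4 product=3
t=8: arr=0 -> substrate=0 bound=1 product=6
t=9: arr=0 -> substrate=0 bound=0 product=7
t=10: arr=0 -> substrate=0 bound=0 product=7
t=11: arr=3 -> substrate=0 bound=3 product=7
t=12: arr=2 -> substrate=1 bound=4 product=7
t=13: arr=0 -> substrate=1 bound=4 product=7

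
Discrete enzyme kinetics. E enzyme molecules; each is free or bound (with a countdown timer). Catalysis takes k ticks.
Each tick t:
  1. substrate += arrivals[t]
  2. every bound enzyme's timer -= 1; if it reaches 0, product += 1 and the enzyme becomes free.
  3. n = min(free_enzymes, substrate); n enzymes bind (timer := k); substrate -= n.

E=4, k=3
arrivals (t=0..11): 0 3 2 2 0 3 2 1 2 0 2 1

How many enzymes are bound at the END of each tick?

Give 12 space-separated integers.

t=0: arr=0 -> substrate=0 bound=0 product=0
t=1: arr=3 -> substrate=0 bound=3 product=0
t=2: arr=2 -> substrate=1 bound=4 product=0
t=3: arr=2 -> substrate=3 bound=4 product=0
t=4: arr=0 -> substrate=0 bound=4 product=3
t=5: arr=3 -> substrate=2 bound=4 product=4
t=6: arr=2 -> substrate=4 bound=4 product=4
t=7: arr=1 -> substrate=2 bound=4 product=7
t=8: arr=2 -> substrate=3 bound=4 product=8
t=9: arr=0 -> substrate=3 bound=4 product=8
t=10: arr=2 -> substrate=2 bound=4 product=11
t=11: arr=1 -> substrate=2 bound=4 product=12

Answer: 0 3 4 4 4 4 4 4 4 4 4 4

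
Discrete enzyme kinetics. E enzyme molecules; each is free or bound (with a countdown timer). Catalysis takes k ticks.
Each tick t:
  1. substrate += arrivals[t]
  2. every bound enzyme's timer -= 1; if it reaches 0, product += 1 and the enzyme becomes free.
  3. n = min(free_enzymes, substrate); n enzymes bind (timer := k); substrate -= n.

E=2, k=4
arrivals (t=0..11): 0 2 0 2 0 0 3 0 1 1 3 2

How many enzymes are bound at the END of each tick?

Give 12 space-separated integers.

t=0: arr=0 -> substrate=0 bound=0 product=0
t=1: arr=2 -> substrate=0 bound=2 product=0
t=2: arr=0 -> substrate=0 bound=2 product=0
t=3: arr=2 -> substrate=2 bound=2 product=0
t=4: arr=0 -> substrate=2 bound=2 product=0
t=5: arr=0 -> substrate=0 bound=2 product=2
t=6: arr=3 -> substrate=3 bound=2 product=2
t=7: arr=0 -> substrate=3 bound=2 product=2
t=8: arr=1 -> substrate=4 bound=2 product=2
t=9: arr=1 -> substrate=3 bound=2 product=4
t=10: arr=3 -> substrate=6 bound=2 product=4
t=11: arr=2 -> substrate=8 bound=2 product=4

Answer: 0 2 2 2 2 2 2 2 2 2 2 2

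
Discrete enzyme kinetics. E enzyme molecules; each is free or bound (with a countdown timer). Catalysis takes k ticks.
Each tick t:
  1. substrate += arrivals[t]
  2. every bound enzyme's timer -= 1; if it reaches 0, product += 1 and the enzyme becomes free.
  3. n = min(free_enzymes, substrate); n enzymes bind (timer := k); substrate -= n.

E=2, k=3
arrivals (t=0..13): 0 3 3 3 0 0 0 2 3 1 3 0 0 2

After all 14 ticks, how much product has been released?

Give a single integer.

t=0: arr=0 -> substrate=0 bound=0 product=0
t=1: arr=3 -> substrate=1 bound=2 product=0
t=2: arr=3 -> substrate=4 bound=2 product=0
t=3: arr=3 -> substrate=7 bound=2 product=0
t=4: arr=0 -> substrate=5 bound=2 product=2
t=5: arr=0 -> substrate=5 bound=2 product=2
t=6: arr=0 -> substrate=5 bound=2 product=2
t=7: arr=2 -> substrate=5 bound=2 product=4
t=8: arr=3 -> substrate=8 bound=2 product=4
t=9: arr=1 -> substrate=9 bound=2 product=4
t=10: arr=3 -> substrate=10 bound=2 product=6
t=11: arr=0 -> substrate=10 bound=2 product=6
t=12: arr=0 -> substrate=10 bound=2 product=6
t=13: arr=2 -> substrate=10 bound=2 product=8

Answer: 8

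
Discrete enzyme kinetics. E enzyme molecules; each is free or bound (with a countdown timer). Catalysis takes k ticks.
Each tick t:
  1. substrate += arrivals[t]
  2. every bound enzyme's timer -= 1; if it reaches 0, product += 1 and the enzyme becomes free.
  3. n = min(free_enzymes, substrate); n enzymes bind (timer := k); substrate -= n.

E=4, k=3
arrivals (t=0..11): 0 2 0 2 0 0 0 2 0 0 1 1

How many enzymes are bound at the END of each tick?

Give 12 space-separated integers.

t=0: arr=0 -> substrate=0 bound=0 product=0
t=1: arr=2 -> substrate=0 bound=2 product=0
t=2: arr=0 -> substrate=0 bound=2 product=0
t=3: arr=2 -> substrate=0 bound=4 product=0
t=4: arr=0 -> substrate=0 bound=2 product=2
t=5: arr=0 -> substrate=0 bound=2 product=2
t=6: arr=0 -> substrate=0 bound=0 product=4
t=7: arr=2 -> substrate=0 bound=2 product=4
t=8: arr=0 -> substrate=0 bound=2 product=4
t=9: arr=0 -> substrate=0 bound=2 product=4
t=10: arr=1 -> substrate=0 bound=1 product=6
t=11: arr=1 -> substrate=0 bound=2 product=6

Answer: 0 2 2 4 2 2 0 2 2 2 1 2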